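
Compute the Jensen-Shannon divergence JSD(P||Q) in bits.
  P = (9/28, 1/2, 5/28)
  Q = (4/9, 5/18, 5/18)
0.0382 bits

Jensen-Shannon divergence is:
JSD(P||Q) = 0.5 × D_KL(P||M) + 0.5 × D_KL(Q||M)
where M = 0.5 × (P + Q) is the mixture distribution.

M = 0.5 × (9/28, 1/2, 5/28) + 0.5 × (4/9, 5/18, 5/18) = (0.382937, 7/18, 0.228175)

D_KL(P||M) = 0.0369 bits
D_KL(Q||M) = 0.0395 bits

JSD(P||Q) = 0.5 × 0.0369 + 0.5 × 0.0395 = 0.0382 bits

Unlike KL divergence, JSD is symmetric and bounded: 0 ≤ JSD ≤ log(2).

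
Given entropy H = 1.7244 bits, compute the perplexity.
3.3044

Perplexity is 2^H (or exp(H) for natural log).

H = 1.7244 bits
Perplexity = 2^1.7244 = 3.3044

Interpretation: The model's uncertainty is equivalent to choosing uniformly among 3.3 options.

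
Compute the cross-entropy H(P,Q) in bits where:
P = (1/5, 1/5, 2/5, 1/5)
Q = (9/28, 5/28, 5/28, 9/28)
2.1462 bits

Cross-entropy: H(P,Q) = -Σ p(x) log q(x)

Alternatively: H(P,Q) = H(P) + D_KL(P||Q)
H(P) = 1.9219 bits
D_KL(P||Q) = 0.2243 bits

H(P,Q) = 1.9219 + 0.2243 = 2.1462 bits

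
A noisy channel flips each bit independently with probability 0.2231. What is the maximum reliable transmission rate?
0.2342 bits

For a binary symmetric channel (BSC) with error probability p:
Capacity C = 1 - H(p) bits per symbol

where H(p) = -p log₂(p) - (1-p) log₂(1-p) is the binary entropy function.

H(0.2231) = 0.7658 bits
C = 1 - 0.7658 = 0.2342 bits per symbol

This means we can reliably transmit up to 0.2342 bits of information per channel use.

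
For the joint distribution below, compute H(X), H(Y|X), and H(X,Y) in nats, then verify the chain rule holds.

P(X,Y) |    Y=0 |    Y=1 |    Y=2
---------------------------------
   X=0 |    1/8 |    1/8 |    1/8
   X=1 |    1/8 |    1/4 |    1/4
H(X,Y) = 1.7329, H(X) = 0.6616, H(Y|X) = 1.0713 (all in nats)

Chain rule: H(X,Y) = H(X) + H(Y|X)

Left side — joint entropy directly:
H(X,Y) = -Σ p(x,y) log p(x,y) = 1.7329 nats

Right side — compute H(Y|X) from the conditional distributions:
P(X) = (3/8, 5/8), so H(X) = 0.6616 nats
H(Y|X) = Σ_x P(X=x) · H(Y|X=x):
  P(Y|X=0) = (1/3, 1/3, 1/3), H(Y|X=0) = 1.0986, weight P(X=0) = 3/8
  P(Y|X=1) = (1/5, 2/5, 2/5), H(Y|X=1) = 1.0549, weight P(X=1) = 5/8
H(Y|X) = 1.0713 nats

H(X) + H(Y|X) = 0.6616 + 1.0713 = 1.7329 nats

Both sides equal 1.7329 nats. ✓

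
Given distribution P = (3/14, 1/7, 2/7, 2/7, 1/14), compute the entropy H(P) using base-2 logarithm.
2.1820 bits

Shannon entropy is H(X) = -Σ p(x) log p(x).

For P = (3/14, 1/7, 2/7, 2/7, 1/14):
H = -3/14 × log_2(3/14) -1/7 × log_2(1/7) -2/7 × log_2(2/7) -2/7 × log_2(2/7) -1/14 × log_2(1/14)
H = 2.1820 bits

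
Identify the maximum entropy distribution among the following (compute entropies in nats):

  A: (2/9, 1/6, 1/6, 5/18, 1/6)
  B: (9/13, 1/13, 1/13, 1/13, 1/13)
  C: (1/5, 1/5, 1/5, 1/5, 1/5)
C

For a discrete distribution over n outcomes, entropy is maximized by the uniform distribution.

Computing entropies:
H(A) = 1.5859 nats
H(B) = 1.0438 nats
H(C) = 1.6094 nats

The uniform distribution (where all probabilities equal 1/5) achieves the maximum entropy of log_e(5) = 1.6094 nats.

Distribution C has the highest entropy.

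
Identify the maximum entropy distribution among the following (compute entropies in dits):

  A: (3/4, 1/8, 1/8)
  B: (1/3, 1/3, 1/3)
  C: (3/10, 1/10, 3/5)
B

For a discrete distribution over n outcomes, entropy is maximized by the uniform distribution.

Computing entropies:
H(A) = 0.3195 dits
H(B) = 0.4771 dits
H(C) = 0.3900 dits

The uniform distribution (where all probabilities equal 1/3) achieves the maximum entropy of log_10(3) = 0.4771 dits.

Distribution B has the highest entropy.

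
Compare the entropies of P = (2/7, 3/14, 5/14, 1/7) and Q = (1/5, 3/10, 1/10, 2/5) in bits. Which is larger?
P

Computing entropies in bits:
H(P) = 1.9242
H(Q) = 1.8464

Distribution P has higher entropy.

Intuition: The distribution closer to uniform (more spread out) has higher entropy.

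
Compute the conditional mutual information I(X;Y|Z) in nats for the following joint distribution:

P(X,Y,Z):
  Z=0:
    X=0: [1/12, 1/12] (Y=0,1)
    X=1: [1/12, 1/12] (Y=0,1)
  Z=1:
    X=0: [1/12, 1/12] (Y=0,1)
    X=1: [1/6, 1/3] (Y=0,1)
0.0073 nats

Conditional mutual information: I(X;Y|Z) = H(X|Z) + H(Y|Z) - H(X,Y|Z)

H(Z) = 0.6365
H(X,Z) = 1.2425 → H(X|Z) = 0.6059
H(Y,Z) = 1.3086 → H(Y|Z) = 0.6721
H(X,Y,Z) = 1.9073 → H(X,Y|Z) = 1.2708

I(X;Y|Z) = 0.6059 + 0.6721 - 1.2708 = 0.0073 nats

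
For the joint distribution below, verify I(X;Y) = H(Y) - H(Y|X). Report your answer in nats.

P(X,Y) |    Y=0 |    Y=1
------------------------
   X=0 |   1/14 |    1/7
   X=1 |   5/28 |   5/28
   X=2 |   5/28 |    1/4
I(X;Y) = 0.0079 nats

Mutual information has multiple equivalent forms:
- I(X;Y) = H(X) - H(X|Y)
- I(X;Y) = H(Y) - H(Y|X)
- I(X;Y) = H(X) + H(Y) - H(X,Y)

Computing all quantities:
H(X) = 1.0609, H(Y) = 0.6829, H(X,Y) = 1.7360
H(X|Y) = 1.0531, H(Y|X) = 0.6750

Verification:
H(X) - H(X|Y) = 1.0609 - 1.0531 = 0.0079
H(Y) - H(Y|X) = 0.6829 - 0.6750 = 0.0079
H(X) + H(Y) - H(X,Y) = 1.0609 + 0.6829 - 1.7360 = 0.0079

All forms give I(X;Y) = 0.0079 nats. ✓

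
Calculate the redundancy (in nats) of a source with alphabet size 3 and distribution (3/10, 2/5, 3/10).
0.0097 nats

Redundancy measures how far a source is from maximum entropy:
R = H_max - H(X)

Maximum entropy for 3 symbols: H_max = log_e(3) = 1.0986 nats
Actual entropy: H(X) = 1.0889 nats
Redundancy: R = 1.0986 - 1.0889 = 0.0097 nats

This redundancy represents potential for compression: the source could be compressed by 0.0097 nats per symbol.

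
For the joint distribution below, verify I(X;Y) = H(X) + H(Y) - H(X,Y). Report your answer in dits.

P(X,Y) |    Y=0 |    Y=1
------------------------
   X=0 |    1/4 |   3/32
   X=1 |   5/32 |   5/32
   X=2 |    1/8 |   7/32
I(X;Y) = 0.0208 dits

Mutual information has multiple equivalent forms:
- I(X;Y) = H(X) - H(X|Y)
- I(X;Y) = H(Y) - H(Y|X)
- I(X;Y) = H(X) + H(Y) - H(X,Y)

Computing all quantities:
H(X) = 0.4767, H(Y) = 0.3002, H(X,Y) = 0.7561
H(X|Y) = 0.4559, H(Y|X) = 0.2794

Verification:
H(X) - H(X|Y) = 0.4767 - 0.4559 = 0.0208
H(Y) - H(Y|X) = 0.3002 - 0.2794 = 0.0208
H(X) + H(Y) - H(X,Y) = 0.4767 + 0.3002 - 0.7561 = 0.0208

All forms give I(X;Y) = 0.0208 dits. ✓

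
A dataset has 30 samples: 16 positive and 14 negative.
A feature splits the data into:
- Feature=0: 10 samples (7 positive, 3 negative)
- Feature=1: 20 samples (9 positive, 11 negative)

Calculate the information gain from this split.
0.0412 bits

Information Gain = H(Y) - H(Y|Feature)

Before split:
P(positive) = 16/30 = 0.5333
H(Y) = 0.9968 bits

After split:
Feature=0: H = 0.8813 bits (weight = 10/30)
Feature=1: H = 0.9928 bits (weight = 20/30)
H(Y|Feature) = (10/30)×0.8813 + (20/30)×0.9928 = 0.9556 bits

Information Gain = 0.9968 - 0.9556 = 0.0412 bits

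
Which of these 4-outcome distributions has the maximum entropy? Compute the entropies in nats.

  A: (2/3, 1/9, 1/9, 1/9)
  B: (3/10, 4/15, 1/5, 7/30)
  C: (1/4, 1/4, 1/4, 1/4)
C

For a discrete distribution over n outcomes, entropy is maximized by the uniform distribution.

Computing entropies:
H(A) = 1.0027 nats
H(B) = 1.3751 nats
H(C) = 1.3863 nats

The uniform distribution (where all probabilities equal 1/4) achieves the maximum entropy of log_e(4) = 1.3863 nats.

Distribution C has the highest entropy.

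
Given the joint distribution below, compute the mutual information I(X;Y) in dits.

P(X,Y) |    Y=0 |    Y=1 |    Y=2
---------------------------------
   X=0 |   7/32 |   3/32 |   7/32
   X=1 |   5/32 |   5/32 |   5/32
0.0071 dits

Mutual information: I(X;Y) = H(X) + H(Y) - H(X,Y)

Marginals:
P(X) = (17/32, 15/32), H(X) = 0.3002 dits
P(Y) = (3/8, 1/4, 3/8), H(Y) = 0.4700 dits

Joint entropy: H(X,Y) = 0.7630 dits

I(X;Y) = 0.3002 + 0.4700 - 0.7630 = 0.0071 dits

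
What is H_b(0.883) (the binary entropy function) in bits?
0.5207 bits

The binary entropy function is:
H(p) = -p log(p) - (1-p) log(1-p)

H(0.883) = -0.883 × log_2(0.883) - 0.117 × log_2(0.117)
H(0.883) = 0.5207 bits

Note: Binary entropy is maximized at p=0.5 (H=1 bit) and minimized at p=0 or p=1 (H=0).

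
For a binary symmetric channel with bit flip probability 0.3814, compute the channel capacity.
0.0410 bits

For a binary symmetric channel (BSC) with error probability p:
Capacity C = 1 - H(p) bits per symbol

where H(p) = -p log₂(p) - (1-p) log₂(1-p) is the binary entropy function.

H(0.3814) = 0.9590 bits
C = 1 - 0.9590 = 0.0410 bits per symbol

This means we can reliably transmit up to 0.0410 bits of information per channel use.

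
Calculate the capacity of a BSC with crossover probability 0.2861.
0.1364 bits

For a binary symmetric channel (BSC) with error probability p:
Capacity C = 1 - H(p) bits per symbol

where H(p) = -p log₂(p) - (1-p) log₂(1-p) is the binary entropy function.

H(0.2861) = 0.8636 bits
C = 1 - 0.8636 = 0.1364 bits per symbol

This means we can reliably transmit up to 0.1364 bits of information per channel use.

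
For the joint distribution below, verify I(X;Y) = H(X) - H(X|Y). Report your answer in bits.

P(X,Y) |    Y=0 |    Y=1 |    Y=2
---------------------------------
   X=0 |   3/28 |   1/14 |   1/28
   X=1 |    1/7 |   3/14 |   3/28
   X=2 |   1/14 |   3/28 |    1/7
I(X;Y) = 0.0590 bits

Mutual information has multiple equivalent forms:
- I(X;Y) = H(X) - H(X|Y)
- I(X;Y) = H(Y) - H(Y|X)
- I(X;Y) = H(X) + H(Y) - H(X,Y)

Computing all quantities:
H(X) = 1.5165, H(Y) = 1.5722, H(X,Y) = 3.0297
H(X|Y) = 1.4575, H(Y|X) = 1.5132

Verification:
H(X) - H(X|Y) = 1.5165 - 1.4575 = 0.0590
H(Y) - H(Y|X) = 1.5722 - 1.5132 = 0.0590
H(X) + H(Y) - H(X,Y) = 1.5165 + 1.5722 - 3.0297 = 0.0590

All forms give I(X;Y) = 0.0590 bits. ✓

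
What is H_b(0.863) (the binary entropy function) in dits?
0.1735 dits

The binary entropy function is:
H(p) = -p log(p) - (1-p) log(1-p)

H(0.863) = -0.863 × log_10(0.863) - 0.137 × log_10(0.137)
H(0.863) = 0.1735 dits

Note: Binary entropy is maximized at p=0.5 (H=1 bit) and minimized at p=0 or p=1 (H=0).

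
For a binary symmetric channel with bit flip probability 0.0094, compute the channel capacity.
0.9232 bits

For a binary symmetric channel (BSC) with error probability p:
Capacity C = 1 - H(p) bits per symbol

where H(p) = -p log₂(p) - (1-p) log₂(1-p) is the binary entropy function.

H(0.0094) = 0.0768 bits
C = 1 - 0.0768 = 0.9232 bits per symbol

This means we can reliably transmit up to 0.9232 bits of information per channel use.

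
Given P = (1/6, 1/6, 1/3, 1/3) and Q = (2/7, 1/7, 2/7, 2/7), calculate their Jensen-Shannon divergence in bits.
0.0147 bits

Jensen-Shannon divergence is:
JSD(P||Q) = 0.5 × D_KL(P||M) + 0.5 × D_KL(Q||M)
where M = 0.5 × (P + Q) is the mixture distribution.

M = 0.5 × (1/6, 1/6, 1/3, 1/3) + 0.5 × (2/7, 1/7, 2/7, 2/7) = (0.22619, 0.154762, 0.309524, 0.309524)

D_KL(P||M) = 0.0157 bits
D_KL(Q||M) = 0.0138 bits

JSD(P||Q) = 0.5 × 0.0157 + 0.5 × 0.0138 = 0.0147 bits

Unlike KL divergence, JSD is symmetric and bounded: 0 ≤ JSD ≤ log(2).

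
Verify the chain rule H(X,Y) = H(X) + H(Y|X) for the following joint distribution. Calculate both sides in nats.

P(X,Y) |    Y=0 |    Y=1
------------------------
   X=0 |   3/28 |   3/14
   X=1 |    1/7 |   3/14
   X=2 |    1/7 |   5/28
H(X,Y) = 1.7631, H(X) = 1.0974, H(Y|X) = 0.6658 (all in nats)

Chain rule: H(X,Y) = H(X) + H(Y|X)

Left side — joint entropy directly:
H(X,Y) = -Σ p(x,y) log p(x,y) = 1.7631 nats

Right side — compute H(Y|X) from the conditional distributions:
P(X) = (9/28, 5/14, 9/28), so H(X) = 1.0974 nats
H(Y|X) = Σ_x P(X=x) · H(Y|X=x):
  P(Y|X=0) = (1/3, 2/3), H(Y|X=0) = 0.6365, weight P(X=0) = 9/28
  P(Y|X=1) = (2/5, 3/5), H(Y|X=1) = 0.6730, weight P(X=1) = 5/14
  P(Y|X=2) = (4/9, 5/9), H(Y|X=2) = 0.6870, weight P(X=2) = 9/28
H(Y|X) = 0.6658 nats

H(X) + H(Y|X) = 1.0974 + 0.6658 = 1.7631 nats

Both sides equal 1.7631 nats. ✓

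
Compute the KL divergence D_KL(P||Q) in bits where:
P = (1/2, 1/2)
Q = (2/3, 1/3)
0.0850 bits

KL divergence: D_KL(P||Q) = Σ p(x) log(p(x)/q(x))

Computing term by term:
  x=0: 1/2 × log_2[(1/2)/(2/3)] = 1/2 × -0.4150 = -0.2075
  x=1: 1/2 × log_2[(1/2)/(1/3)] = 1/2 × 0.5850 = 0.2925

D_KL(P||Q) = 0.0850 bits

Note: KL divergence is always non-negative and equals 0 iff P = Q.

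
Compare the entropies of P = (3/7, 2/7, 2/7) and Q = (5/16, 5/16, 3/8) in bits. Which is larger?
Q

Computing entropies in bits:
H(P) = 1.5567
H(Q) = 1.5794

Distribution Q has higher entropy.

Intuition: The distribution closer to uniform (more spread out) has higher entropy.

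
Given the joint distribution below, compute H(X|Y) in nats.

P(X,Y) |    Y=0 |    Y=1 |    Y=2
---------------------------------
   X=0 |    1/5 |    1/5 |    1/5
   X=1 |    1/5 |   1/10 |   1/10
0.6592 nats

Using the chain rule: H(X|Y) = H(X,Y) - H(Y)

First, compute H(X,Y) = 1.7481 nats

Marginal P(Y) = (2/5, 3/10, 3/10)
H(Y) = 1.0889 nats

H(X|Y) = H(X,Y) - H(Y) = 1.7481 - 1.0889 = 0.6592 nats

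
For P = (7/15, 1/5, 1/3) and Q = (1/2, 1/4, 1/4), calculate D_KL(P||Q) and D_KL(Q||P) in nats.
D_KL(P||Q) = 0.0191, D_KL(Q||P) = 0.0184

KL divergence is not symmetric: D_KL(P||Q) ≠ D_KL(Q||P) in general.

D_KL(P||Q) = 0.0191 nats
D_KL(Q||P) = 0.0184 nats

No, they are not equal!

This asymmetry is why KL divergence is not a true distance metric.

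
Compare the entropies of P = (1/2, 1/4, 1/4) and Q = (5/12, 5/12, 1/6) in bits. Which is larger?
P

Computing entropies in bits:
H(P) = 1.5000
H(Q) = 1.4834

Distribution P has higher entropy.

Intuition: The distribution closer to uniform (more spread out) has higher entropy.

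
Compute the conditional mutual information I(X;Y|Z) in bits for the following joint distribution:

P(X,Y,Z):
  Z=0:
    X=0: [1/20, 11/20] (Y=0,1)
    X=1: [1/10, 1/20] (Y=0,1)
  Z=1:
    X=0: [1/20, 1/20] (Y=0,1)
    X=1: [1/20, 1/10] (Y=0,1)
0.1604 bits

Conditional mutual information: I(X;Y|Z) = H(X|Z) + H(Y|Z) - H(X,Y|Z)

H(Z) = 0.8113
H(X,Z) = 1.5955 → H(X|Z) = 0.7842
H(Y,Z) = 1.5955 → H(Y|Z) = 0.7842
H(X,Y,Z) = 2.2192 → H(X,Y|Z) = 1.4080

I(X;Y|Z) = 0.7842 + 0.7842 - 1.4080 = 0.1604 bits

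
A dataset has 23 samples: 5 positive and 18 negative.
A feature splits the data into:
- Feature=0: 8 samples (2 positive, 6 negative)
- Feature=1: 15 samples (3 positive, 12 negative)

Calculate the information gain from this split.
0.0024 bits

Information Gain = H(Y) - H(Y|Feature)

Before split:
P(positive) = 5/23 = 0.2174
H(Y) = 0.7554 bits

After split:
Feature=0: H = 0.8113 bits (weight = 8/23)
Feature=1: H = 0.7219 bits (weight = 15/23)
H(Y|Feature) = (8/23)×0.8113 + (15/23)×0.7219 = 0.7530 bits

Information Gain = 0.7554 - 0.7530 = 0.0024 bits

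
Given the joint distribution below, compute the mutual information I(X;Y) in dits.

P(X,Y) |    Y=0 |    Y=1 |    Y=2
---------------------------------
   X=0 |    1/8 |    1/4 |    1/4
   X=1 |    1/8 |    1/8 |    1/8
0.0047 dits

Mutual information: I(X;Y) = H(X) + H(Y) - H(X,Y)

Marginals:
P(X) = (5/8, 3/8), H(X) = 0.2873 dits
P(Y) = (1/4, 3/8, 3/8), H(Y) = 0.4700 dits

Joint entropy: H(X,Y) = 0.7526 dits

I(X;Y) = 0.2873 + 0.4700 - 0.7526 = 0.0047 dits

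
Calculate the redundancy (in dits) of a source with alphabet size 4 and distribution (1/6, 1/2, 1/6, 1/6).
0.0625 dits

Redundancy measures how far a source is from maximum entropy:
R = H_max - H(X)

Maximum entropy for 4 symbols: H_max = log_10(4) = 0.6021 dits
Actual entropy: H(X) = 0.5396 dits
Redundancy: R = 0.6021 - 0.5396 = 0.0625 dits

This redundancy represents potential for compression: the source could be compressed by 0.0625 dits per symbol.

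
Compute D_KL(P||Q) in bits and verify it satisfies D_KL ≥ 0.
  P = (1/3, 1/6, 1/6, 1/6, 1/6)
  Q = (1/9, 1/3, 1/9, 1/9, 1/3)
0.3900 bits

KL divergence satisfies the Gibbs inequality: D_KL(P||Q) ≥ 0 for all distributions P, Q.

D_KL(P||Q) = Σ p(x) log(p(x)/q(x))
Term by term:
  x=0: 1/3 × log_2[(1/3)/(1/9)] = 0.5283
  x=1: 1/6 × log_2[(1/6)/(1/3)] = -0.1667
  x=2: 1/6 × log_2[(1/6)/(1/9)] = 0.0975
  x=3: 1/6 × log_2[(1/6)/(1/9)] = 0.0975
  x=4: 1/6 × log_2[(1/6)/(1/3)] = -0.1667
D_KL(P||Q) = 0.3900 bits

D_KL(P||Q) = 0.3900 ≥ 0 ✓

This non-negativity is a fundamental property: relative entropy cannot be negative because it measures how different Q is from P.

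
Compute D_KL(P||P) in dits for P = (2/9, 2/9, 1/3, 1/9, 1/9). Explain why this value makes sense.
0.0000 dits

KL divergence satisfies the Gibbs inequality: D_KL(P||Q) ≥ 0 for all distributions P, Q.

D_KL(P||Q) = Σ p(x) log(p(x)/q(x))
Each term is p(x) × log_10(p(x)/p(x)) = p(x) × log_10(1) = 0, so the sum is 0.
D_KL(P||Q) = 0.0000 dits

When P = Q, the KL divergence is exactly 0, as there is no 'divergence' between identical distributions.

This non-negativity is a fundamental property: relative entropy cannot be negative because it measures how different Q is from P.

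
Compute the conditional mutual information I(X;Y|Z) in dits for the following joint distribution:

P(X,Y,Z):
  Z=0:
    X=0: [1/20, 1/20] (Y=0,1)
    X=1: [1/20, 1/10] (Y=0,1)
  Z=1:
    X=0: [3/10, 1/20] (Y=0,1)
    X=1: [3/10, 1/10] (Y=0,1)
0.0045 dits

Conditional mutual information: I(X;Y|Z) = H(X|Z) + H(Y|Z) - H(X,Y|Z)

H(Z) = 0.2442
H(X,Z) = 0.5423 → H(X|Z) = 0.2981
H(Y,Z) = 0.4803 → H(Y|Z) = 0.2361
H(X,Y,Z) = 0.7739 → H(X,Y|Z) = 0.5297

I(X;Y|Z) = 0.2981 + 0.2361 - 0.5297 = 0.0045 dits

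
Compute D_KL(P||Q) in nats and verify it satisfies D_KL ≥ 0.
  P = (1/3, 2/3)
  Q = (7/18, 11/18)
0.0066 nats

KL divergence satisfies the Gibbs inequality: D_KL(P||Q) ≥ 0 for all distributions P, Q.

D_KL(P||Q) = Σ p(x) log(p(x)/q(x))
Term by term:
  x=0: 1/3 × log_e[(1/3)/(7/18)] = -0.0514
  x=1: 2/3 × log_e[(2/3)/(11/18)] = 0.0580
D_KL(P||Q) = 0.0066 nats

D_KL(P||Q) = 0.0066 ≥ 0 ✓

This non-negativity is a fundamental property: relative entropy cannot be negative because it measures how different Q is from P.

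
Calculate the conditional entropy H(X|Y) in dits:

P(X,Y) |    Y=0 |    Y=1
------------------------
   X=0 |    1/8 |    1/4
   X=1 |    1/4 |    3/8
0.2863 dits

Using the chain rule: H(X|Y) = H(X,Y) - H(Y)

First, compute H(X,Y) = 0.5737 dits

Marginal P(Y) = (3/8, 5/8)
H(Y) = 0.2873 dits

H(X|Y) = H(X,Y) - H(Y) = 0.5737 - 0.2873 = 0.2863 dits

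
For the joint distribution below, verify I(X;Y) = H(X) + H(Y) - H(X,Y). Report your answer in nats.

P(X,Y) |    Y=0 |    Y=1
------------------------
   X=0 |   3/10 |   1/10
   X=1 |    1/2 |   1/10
I(X;Y) = 0.0051 nats

Mutual information has multiple equivalent forms:
- I(X;Y) = H(X) - H(X|Y)
- I(X;Y) = H(Y) - H(Y|X)
- I(X;Y) = H(X) + H(Y) - H(X,Y)

Computing all quantities:
H(X) = 0.6730, H(Y) = 0.5004, H(X,Y) = 1.1683
H(X|Y) = 0.6679, H(Y|X) = 0.4953

Verification:
H(X) - H(X|Y) = 0.6730 - 0.6679 = 0.0051
H(Y) - H(Y|X) = 0.5004 - 0.4953 = 0.0051
H(X) + H(Y) - H(X,Y) = 0.6730 + 0.5004 - 1.1683 = 0.0051

All forms give I(X;Y) = 0.0051 nats. ✓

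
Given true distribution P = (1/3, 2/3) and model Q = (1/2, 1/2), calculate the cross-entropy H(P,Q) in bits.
1.0000 bits

Cross-entropy: H(P,Q) = -Σ p(x) log q(x)

Alternatively: H(P,Q) = H(P) + D_KL(P||Q)
H(P) = 0.9183 bits
D_KL(P||Q) = 0.0817 bits

H(P,Q) = 0.9183 + 0.0817 = 1.0000 bits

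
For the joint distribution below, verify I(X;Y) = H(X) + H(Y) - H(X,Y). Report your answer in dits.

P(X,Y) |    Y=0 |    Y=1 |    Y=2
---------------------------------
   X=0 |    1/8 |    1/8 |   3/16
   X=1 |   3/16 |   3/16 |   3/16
I(X;Y) = 0.0021 dits

Mutual information has multiple equivalent forms:
- I(X;Y) = H(X) - H(X|Y)
- I(X;Y) = H(Y) - H(Y|X)
- I(X;Y) = H(X) + H(Y) - H(X,Y)

Computing all quantities:
H(X) = 0.2976, H(Y) = 0.4755, H(X,Y) = 0.7710
H(X|Y) = 0.2956, H(Y|X) = 0.4734

Verification:
H(X) - H(X|Y) = 0.2976 - 0.2956 = 0.0021
H(Y) - H(Y|X) = 0.4755 - 0.4734 = 0.0021
H(X) + H(Y) - H(X,Y) = 0.2976 + 0.4755 - 0.7710 = 0.0021

All forms give I(X;Y) = 0.0021 dits. ✓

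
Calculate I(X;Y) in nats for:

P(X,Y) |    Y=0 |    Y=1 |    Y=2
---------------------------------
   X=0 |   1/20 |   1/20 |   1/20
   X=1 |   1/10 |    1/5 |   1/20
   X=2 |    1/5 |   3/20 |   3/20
0.0368 nats

Mutual information: I(X;Y) = H(X) + H(Y) - H(X,Y)

Marginals:
P(X) = (3/20, 7/20, 1/2), H(X) = 0.9986 nats
P(Y) = (7/20, 2/5, 1/4), H(Y) = 1.0805 nats

Joint entropy: H(X,Y) = 2.0423 nats

I(X;Y) = 0.9986 + 1.0805 - 2.0423 = 0.0368 nats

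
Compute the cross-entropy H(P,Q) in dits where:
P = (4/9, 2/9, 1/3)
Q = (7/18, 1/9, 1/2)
0.4947 dits

Cross-entropy: H(P,Q) = -Σ p(x) log q(x)

Alternatively: H(P,Q) = H(P) + D_KL(P||Q)
H(P) = 0.4607 dits
D_KL(P||Q) = 0.0340 dits

H(P,Q) = 0.4607 + 0.0340 = 0.4947 dits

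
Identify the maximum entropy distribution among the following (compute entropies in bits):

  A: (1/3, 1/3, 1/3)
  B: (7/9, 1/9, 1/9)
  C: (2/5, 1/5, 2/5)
A

For a discrete distribution over n outcomes, entropy is maximized by the uniform distribution.

Computing entropies:
H(A) = 1.5850 bits
H(B) = 0.9864 bits
H(C) = 1.5219 bits

The uniform distribution (where all probabilities equal 1/3) achieves the maximum entropy of log_2(3) = 1.5850 bits.

Distribution A has the highest entropy.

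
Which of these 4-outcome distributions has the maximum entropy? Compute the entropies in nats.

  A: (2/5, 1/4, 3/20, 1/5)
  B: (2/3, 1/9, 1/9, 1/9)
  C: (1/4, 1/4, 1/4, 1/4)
C

For a discrete distribution over n outcomes, entropy is maximized by the uniform distribution.

Computing entropies:
H(A) = 1.3195 nats
H(B) = 1.0027 nats
H(C) = 1.3863 nats

The uniform distribution (where all probabilities equal 1/4) achieves the maximum entropy of log_e(4) = 1.3863 nats.

Distribution C has the highest entropy.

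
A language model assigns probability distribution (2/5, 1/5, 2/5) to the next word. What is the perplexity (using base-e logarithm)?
2.8717

Perplexity is e^H (or exp(H) for natural log).

First, H = -Σ p log p = 1.0549 nats
Perplexity = e^1.0549 = 2.8717

Interpretation: The model's uncertainty is equivalent to choosing uniformly among 2.9 options.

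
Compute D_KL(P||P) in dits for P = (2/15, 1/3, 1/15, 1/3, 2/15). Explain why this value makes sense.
0.0000 dits

KL divergence satisfies the Gibbs inequality: D_KL(P||Q) ≥ 0 for all distributions P, Q.

D_KL(P||Q) = Σ p(x) log(p(x)/q(x))
Each term is p(x) × log_10(p(x)/p(x)) = p(x) × log_10(1) = 0, so the sum is 0.
D_KL(P||Q) = 0.0000 dits

When P = Q, the KL divergence is exactly 0, as there is no 'divergence' between identical distributions.

This non-negativity is a fundamental property: relative entropy cannot be negative because it measures how different Q is from P.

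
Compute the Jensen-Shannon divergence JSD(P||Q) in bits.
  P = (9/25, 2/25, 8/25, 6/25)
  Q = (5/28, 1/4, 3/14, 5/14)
0.0716 bits

Jensen-Shannon divergence is:
JSD(P||Q) = 0.5 × D_KL(P||M) + 0.5 × D_KL(Q||M)
where M = 0.5 × (P + Q) is the mixture distribution.

M = 0.5 × (9/25, 2/25, 8/25, 6/25) + 0.5 × (5/28, 1/4, 3/14, 5/14) = (0.269286, 0.165, 0.267143, 0.298571)

D_KL(P||M) = 0.0750 bits
D_KL(Q||M) = 0.0682 bits

JSD(P||Q) = 0.5 × 0.0750 + 0.5 × 0.0682 = 0.0716 bits

Unlike KL divergence, JSD is symmetric and bounded: 0 ≤ JSD ≤ log(2).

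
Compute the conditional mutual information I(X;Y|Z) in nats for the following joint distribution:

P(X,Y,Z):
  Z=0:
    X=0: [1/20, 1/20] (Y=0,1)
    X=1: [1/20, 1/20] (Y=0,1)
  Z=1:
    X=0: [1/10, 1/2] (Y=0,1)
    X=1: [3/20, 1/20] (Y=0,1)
0.1141 nats

Conditional mutual information: I(X;Y|Z) = H(X|Z) + H(Y|Z) - H(X,Y|Z)

H(Z) = 0.5004
H(X,Z) = 1.0889 → H(X|Z) = 0.5885
H(Y,Z) = 1.1359 → H(Y|Z) = 0.6355
H(X,Y,Z) = 1.6103 → H(X,Y|Z) = 1.1099

I(X;Y|Z) = 0.5885 + 0.6355 - 1.1099 = 0.1141 nats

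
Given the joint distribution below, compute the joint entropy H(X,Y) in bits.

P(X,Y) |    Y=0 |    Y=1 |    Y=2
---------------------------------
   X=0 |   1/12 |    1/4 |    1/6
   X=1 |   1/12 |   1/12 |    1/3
2.3554 bits

Joint entropy is H(X,Y) = -Σ_{x,y} p(x,y) log p(x,y).

Summing over all non-zero entries:
H(X,Y) = -[1/12·log_2(1/12) + 1/4·log_2(1/4) + 1/6·log_2(1/6) + 1/12·log_2(1/12) + 1/12·log_2(1/12) + 1/3·log_2(1/3)]
H(X,Y) = 2.3554 bits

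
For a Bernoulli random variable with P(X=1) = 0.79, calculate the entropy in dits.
0.2232 dits

The binary entropy function is:
H(p) = -p log(p) - (1-p) log(1-p)

H(0.79) = -0.79 × log_10(0.79) - 0.21 × log_10(0.21)
H(0.79) = 0.2232 dits

Note: Binary entropy is maximized at p=0.5 (H=1 bit) and minimized at p=0 or p=1 (H=0).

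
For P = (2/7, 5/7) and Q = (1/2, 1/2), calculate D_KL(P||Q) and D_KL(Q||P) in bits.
D_KL(P||Q) = 0.1369, D_KL(Q||P) = 0.1464

KL divergence is not symmetric: D_KL(P||Q) ≠ D_KL(Q||P) in general.

D_KL(P||Q) = 0.1369 bits
D_KL(Q||P) = 0.1464 bits

No, they are not equal!

This asymmetry is why KL divergence is not a true distance metric.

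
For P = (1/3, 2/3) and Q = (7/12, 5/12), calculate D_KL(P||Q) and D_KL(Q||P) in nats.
D_KL(P||Q) = 0.1268, D_KL(Q||P) = 0.1306

KL divergence is not symmetric: D_KL(P||Q) ≠ D_KL(Q||P) in general.

D_KL(P||Q) = 0.1268 nats
D_KL(Q||P) = 0.1306 nats

No, they are not equal!

This asymmetry is why KL divergence is not a true distance metric.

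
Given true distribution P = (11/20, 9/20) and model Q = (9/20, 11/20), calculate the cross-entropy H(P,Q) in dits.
0.3076 dits

Cross-entropy: H(P,Q) = -Σ p(x) log q(x)

Alternatively: H(P,Q) = H(P) + D_KL(P||Q)
H(P) = 0.2989 dits
D_KL(P||Q) = 0.0087 dits

H(P,Q) = 0.2989 + 0.0087 = 0.3076 dits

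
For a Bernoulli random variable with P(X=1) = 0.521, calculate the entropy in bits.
0.9987 bits

The binary entropy function is:
H(p) = -p log(p) - (1-p) log(1-p)

H(0.521) = -0.521 × log_2(0.521) - 0.479 × log_2(0.479)
H(0.521) = 0.9987 bits

Note: Binary entropy is maximized at p=0.5 (H=1 bit) and minimized at p=0 or p=1 (H=0).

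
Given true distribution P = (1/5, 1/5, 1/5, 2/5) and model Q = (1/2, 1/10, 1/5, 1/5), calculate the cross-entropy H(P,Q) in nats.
1.5648 nats

Cross-entropy: H(P,Q) = -Σ p(x) log q(x)

Alternatively: H(P,Q) = H(P) + D_KL(P||Q)
H(P) = 1.3322 nats
D_KL(P||Q) = 0.2326 nats

H(P,Q) = 1.3322 + 0.2326 = 1.5648 nats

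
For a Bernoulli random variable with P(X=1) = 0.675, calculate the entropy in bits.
0.9097 bits

The binary entropy function is:
H(p) = -p log(p) - (1-p) log(1-p)

H(0.675) = -0.675 × log_2(0.675) - 0.325 × log_2(0.325)
H(0.675) = 0.9097 bits

Note: Binary entropy is maximized at p=0.5 (H=1 bit) and minimized at p=0 or p=1 (H=0).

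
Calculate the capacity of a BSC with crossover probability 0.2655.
0.1651 bits

For a binary symmetric channel (BSC) with error probability p:
Capacity C = 1 - H(p) bits per symbol

where H(p) = -p log₂(p) - (1-p) log₂(1-p) is the binary entropy function.

H(0.2655) = 0.8349 bits
C = 1 - 0.8349 = 0.1651 bits per symbol

This means we can reliably transmit up to 0.1651 bits of information per channel use.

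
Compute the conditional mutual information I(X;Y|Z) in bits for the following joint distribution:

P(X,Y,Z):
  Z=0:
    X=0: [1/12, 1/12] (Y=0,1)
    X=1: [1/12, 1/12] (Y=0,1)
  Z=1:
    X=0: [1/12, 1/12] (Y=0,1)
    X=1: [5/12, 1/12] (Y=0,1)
0.0492 bits

Conditional mutual information: I(X;Y|Z) = H(X|Z) + H(Y|Z) - H(X,Y|Z)

H(Z) = 0.9183
H(X,Z) = 1.7925 → H(X|Z) = 0.8742
H(Y,Z) = 1.7925 → H(Y|Z) = 0.8742
H(X,Y,Z) = 2.6175 → H(X,Y|Z) = 1.6992

I(X;Y|Z) = 0.8742 + 0.8742 - 1.6992 = 0.0492 bits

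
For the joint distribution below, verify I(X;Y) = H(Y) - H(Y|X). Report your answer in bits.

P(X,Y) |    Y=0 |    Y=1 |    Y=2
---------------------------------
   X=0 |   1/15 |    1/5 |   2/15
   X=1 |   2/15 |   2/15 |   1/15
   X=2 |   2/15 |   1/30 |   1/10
I(X;Y) = 0.1143 bits

Mutual information has multiple equivalent forms:
- I(X;Y) = H(X) - H(X|Y)
- I(X;Y) = H(Y) - H(Y|X)
- I(X;Y) = H(X) + H(Y) - H(X,Y)

Computing all quantities:
H(X) = 1.5656, H(Y) = 1.5801, H(X,Y) = 3.0314
H(X|Y) = 1.4513, H(Y|X) = 1.4658

Verification:
H(X) - H(X|Y) = 1.5656 - 1.4513 = 0.1143
H(Y) - H(Y|X) = 1.5801 - 1.4658 = 0.1143
H(X) + H(Y) - H(X,Y) = 1.5656 + 1.5801 - 3.0314 = 0.1143

All forms give I(X;Y) = 0.1143 bits. ✓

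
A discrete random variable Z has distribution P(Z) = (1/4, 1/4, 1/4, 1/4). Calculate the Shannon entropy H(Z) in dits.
0.6021 dits

Shannon entropy is H(X) = -Σ p(x) log p(x).

For P = (1/4, 1/4, 1/4, 1/4):
H = -1/4 × log_10(1/4) -1/4 × log_10(1/4) -1/4 × log_10(1/4) -1/4 × log_10(1/4)
H = 0.6021 dits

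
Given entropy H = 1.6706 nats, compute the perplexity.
5.3154

Perplexity is e^H (or exp(H) for natural log).

H = 1.6706 nats
Perplexity = e^1.6706 = 5.3154

Interpretation: The model's uncertainty is equivalent to choosing uniformly among 5.3 options.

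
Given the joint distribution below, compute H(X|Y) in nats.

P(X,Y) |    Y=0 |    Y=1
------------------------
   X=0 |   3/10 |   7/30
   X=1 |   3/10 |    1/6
0.6876 nats

Using the chain rule: H(X|Y) = H(X,Y) - H(Y)

First, compute H(X,Y) = 1.3606 nats

Marginal P(Y) = (3/5, 2/5)
H(Y) = 0.6730 nats

H(X|Y) = H(X,Y) - H(Y) = 1.3606 - 0.6730 = 0.6876 nats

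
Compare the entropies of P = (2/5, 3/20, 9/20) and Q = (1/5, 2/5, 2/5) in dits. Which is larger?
Q

Computing entropies in dits:
H(P) = 0.4388
H(Q) = 0.4581

Distribution Q has higher entropy.

Intuition: The distribution closer to uniform (more spread out) has higher entropy.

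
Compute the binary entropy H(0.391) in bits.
0.9654 bits

The binary entropy function is:
H(p) = -p log(p) - (1-p) log(1-p)

H(0.391) = -0.391 × log_2(0.391) - 0.609 × log_2(0.609)
H(0.391) = 0.9654 bits

Note: Binary entropy is maximized at p=0.5 (H=1 bit) and minimized at p=0 or p=1 (H=0).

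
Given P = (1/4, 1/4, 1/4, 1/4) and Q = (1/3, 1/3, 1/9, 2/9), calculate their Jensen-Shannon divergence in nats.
0.0201 nats

Jensen-Shannon divergence is:
JSD(P||Q) = 0.5 × D_KL(P||M) + 0.5 × D_KL(Q||M)
where M = 0.5 × (P + Q) is the mixture distribution.

M = 0.5 × (1/4, 1/4, 1/4, 1/4) + 0.5 × (1/3, 1/3, 1/9, 2/9) = (7/24, 7/24, 0.180556, 0.236111)

D_KL(P||M) = 0.0186 nats
D_KL(Q||M) = 0.0216 nats

JSD(P||Q) = 0.5 × 0.0186 + 0.5 × 0.0216 = 0.0201 nats

Unlike KL divergence, JSD is symmetric and bounded: 0 ≤ JSD ≤ log(2).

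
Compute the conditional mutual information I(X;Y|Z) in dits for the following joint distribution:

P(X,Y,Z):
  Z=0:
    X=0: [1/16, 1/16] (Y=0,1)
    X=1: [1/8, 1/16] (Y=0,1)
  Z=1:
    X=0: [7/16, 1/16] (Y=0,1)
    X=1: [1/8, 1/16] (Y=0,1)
0.0098 dits

Conditional mutual information: I(X;Y|Z) = H(X|Z) + H(Y|Z) - H(X,Y|Z)

H(Z) = 0.2697
H(X,Z) = 0.5360 → H(X|Z) = 0.2663
H(Y,Z) = 0.5026 → H(Y|Z) = 0.2329
H(X,Y,Z) = 0.7591 → H(X,Y|Z) = 0.4894

I(X;Y|Z) = 0.2663 + 0.2329 - 0.4894 = 0.0098 dits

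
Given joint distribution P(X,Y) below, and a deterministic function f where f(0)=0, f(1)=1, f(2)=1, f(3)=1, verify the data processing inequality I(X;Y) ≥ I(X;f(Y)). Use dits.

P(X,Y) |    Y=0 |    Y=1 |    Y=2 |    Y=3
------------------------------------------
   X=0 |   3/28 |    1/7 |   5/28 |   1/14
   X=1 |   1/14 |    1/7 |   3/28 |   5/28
I(X;Y) = 0.0158, I(X;f(Y)) = 0.0019, inequality holds: 0.0158 ≥ 0.0019

Data Processing Inequality: For any Markov chain X → Y → Z, we have I(X;Y) ≥ I(X;Z).

Here Z = f(Y) is a deterministic function of Y, forming X → Y → Z.

Original I(X;Y) = 0.0158 dits

After applying f:
P(X,Z) where Z=f(Y):
- P(X,Z=0) = P(X,Y=0)
- P(X,Z=1) = P(X,Y=1) + P(X,Y=2) + P(X,Y=3)

I(X;Z) = I(X;f(Y)) = 0.0019 dits

Verification: 0.0158 ≥ 0.0019 ✓

Information cannot be created by processing; the function f can only lose information about X.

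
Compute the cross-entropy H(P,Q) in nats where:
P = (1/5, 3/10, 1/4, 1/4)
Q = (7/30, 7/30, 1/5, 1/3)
1.4047 nats

Cross-entropy: H(P,Q) = -Σ p(x) log q(x)

Alternatively: H(P,Q) = H(P) + D_KL(P||Q)
H(P) = 1.3762 nats
D_KL(P||Q) = 0.0284 nats

H(P,Q) = 1.3762 + 0.0284 = 1.4047 nats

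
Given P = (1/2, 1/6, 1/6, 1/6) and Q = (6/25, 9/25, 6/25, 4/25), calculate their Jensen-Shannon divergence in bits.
0.0647 bits

Jensen-Shannon divergence is:
JSD(P||Q) = 0.5 × D_KL(P||M) + 0.5 × D_KL(Q||M)
where M = 0.5 × (P + Q) is the mixture distribution.

M = 0.5 × (1/2, 1/6, 1/6, 1/6) + 0.5 × (6/25, 9/25, 6/25, 4/25) = (0.37, 0.263333, 0.203333, 0.163333)

D_KL(P||M) = 0.0643 bits
D_KL(Q||M) = 0.0652 bits

JSD(P||Q) = 0.5 × 0.0643 + 0.5 × 0.0652 = 0.0647 bits

Unlike KL divergence, JSD is symmetric and bounded: 0 ≤ JSD ≤ log(2).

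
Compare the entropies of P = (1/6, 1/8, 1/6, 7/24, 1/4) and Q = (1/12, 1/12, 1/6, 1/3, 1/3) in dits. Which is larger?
P

Computing entropies in dits:
H(P) = 0.6789
H(Q) = 0.6276

Distribution P has higher entropy.

Intuition: The distribution closer to uniform (more spread out) has higher entropy.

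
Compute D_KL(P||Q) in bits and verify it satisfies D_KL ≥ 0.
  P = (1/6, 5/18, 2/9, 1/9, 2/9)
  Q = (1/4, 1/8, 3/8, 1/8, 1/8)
0.2203 bits

KL divergence satisfies the Gibbs inequality: D_KL(P||Q) ≥ 0 for all distributions P, Q.

D_KL(P||Q) = Σ p(x) log(p(x)/q(x))
Term by term:
  x=0: 1/6 × log_2[(1/6)/(1/4)] = -0.0975
  x=1: 5/18 × log_2[(5/18)/(1/8)] = 0.3200
  x=2: 2/9 × log_2[(2/9)/(3/8)] = -0.1678
  x=3: 1/9 × log_2[(1/9)/(1/8)] = -0.0189
  x=4: 2/9 × log_2[(2/9)/(1/8)] = 0.1845
D_KL(P||Q) = 0.2203 bits

D_KL(P||Q) = 0.2203 ≥ 0 ✓

This non-negativity is a fundamental property: relative entropy cannot be negative because it measures how different Q is from P.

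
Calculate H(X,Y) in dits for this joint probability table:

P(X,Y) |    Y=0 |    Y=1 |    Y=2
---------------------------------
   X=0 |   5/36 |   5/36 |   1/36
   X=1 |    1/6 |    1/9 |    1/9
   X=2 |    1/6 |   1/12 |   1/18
0.9125 dits

Joint entropy is H(X,Y) = -Σ_{x,y} p(x,y) log p(x,y).

Summing over all non-zero entries:
H(X,Y) = -[5/36·log_10(5/36) + 5/36·log_10(5/36) + 1/36·log_10(1/36) + 1/6·log_10(1/6) + 1/9·log_10(1/9) + 1/9·log_10(1/9) + 1/6·log_10(1/6) + 1/12·log_10(1/12) + 1/18·log_10(1/18)]
H(X,Y) = 0.9125 dits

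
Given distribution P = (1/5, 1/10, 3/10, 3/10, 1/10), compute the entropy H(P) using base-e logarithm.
1.5048 nats

Shannon entropy is H(X) = -Σ p(x) log p(x).

For P = (1/5, 1/10, 3/10, 3/10, 1/10):
H = -1/5 × log_e(1/5) -1/10 × log_e(1/10) -3/10 × log_e(3/10) -3/10 × log_e(3/10) -1/10 × log_e(1/10)
H = 1.5048 nats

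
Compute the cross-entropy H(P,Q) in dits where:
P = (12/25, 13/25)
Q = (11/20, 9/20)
0.3050 dits

Cross-entropy: H(P,Q) = -Σ p(x) log q(x)

Alternatively: H(P,Q) = H(P) + D_KL(P||Q)
H(P) = 0.3007 dits
D_KL(P||Q) = 0.0043 dits

H(P,Q) = 0.3007 + 0.0043 = 0.3050 dits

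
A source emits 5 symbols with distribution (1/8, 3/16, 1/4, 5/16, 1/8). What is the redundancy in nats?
0.0656 nats

Redundancy measures how far a source is from maximum entropy:
R = H_max - H(X)

Maximum entropy for 5 symbols: H_max = log_e(5) = 1.6094 nats
Actual entropy: H(X) = 1.5438 nats
Redundancy: R = 1.6094 - 1.5438 = 0.0656 nats

This redundancy represents potential for compression: the source could be compressed by 0.0656 nats per symbol.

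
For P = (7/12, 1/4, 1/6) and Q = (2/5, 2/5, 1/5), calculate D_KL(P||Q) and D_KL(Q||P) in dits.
D_KL(P||Q) = 0.0314, D_KL(Q||P) = 0.0319

KL divergence is not symmetric: D_KL(P||Q) ≠ D_KL(Q||P) in general.

D_KL(P||Q) = 0.0314 dits
D_KL(Q||P) = 0.0319 dits

No, they are not equal!

This asymmetry is why KL divergence is not a true distance metric.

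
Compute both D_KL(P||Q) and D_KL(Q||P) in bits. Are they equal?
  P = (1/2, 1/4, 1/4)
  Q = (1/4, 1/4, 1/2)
D_KL(P||Q) = 0.2500, D_KL(Q||P) = 0.2500

KL divergence is not symmetric: D_KL(P||Q) ≠ D_KL(Q||P) in general.

D_KL(P||Q) = 0.2500 bits
D_KL(Q||P) = 0.2500 bits

In this case they happen to be equal (to 4 decimal places).

This asymmetry is why KL divergence is not a true distance metric.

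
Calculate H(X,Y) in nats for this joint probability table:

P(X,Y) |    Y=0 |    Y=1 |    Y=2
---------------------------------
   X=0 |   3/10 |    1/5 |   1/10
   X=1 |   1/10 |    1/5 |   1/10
1.6957 nats

Joint entropy is H(X,Y) = -Σ_{x,y} p(x,y) log p(x,y).

Summing over all non-zero entries:
H(X,Y) = -[3/10·log_e(3/10) + 1/5·log_e(1/5) + 1/10·log_e(1/10) + 1/10·log_e(1/10) + 1/5·log_e(1/5) + 1/10·log_e(1/10)]
H(X,Y) = 1.6957 nats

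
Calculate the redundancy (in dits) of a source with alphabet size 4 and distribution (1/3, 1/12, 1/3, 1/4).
0.0435 dits

Redundancy measures how far a source is from maximum entropy:
R = H_max - H(X)

Maximum entropy for 4 symbols: H_max = log_10(4) = 0.6021 dits
Actual entropy: H(X) = 0.5585 dits
Redundancy: R = 0.6021 - 0.5585 = 0.0435 dits

This redundancy represents potential for compression: the source could be compressed by 0.0435 dits per symbol.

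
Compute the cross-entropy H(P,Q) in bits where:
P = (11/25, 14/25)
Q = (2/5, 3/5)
0.9943 bits

Cross-entropy: H(P,Q) = -Σ p(x) log q(x)

Alternatively: H(P,Q) = H(P) + D_KL(P||Q)
H(P) = 0.9896 bits
D_KL(P||Q) = 0.0048 bits

H(P,Q) = 0.9896 + 0.0048 = 0.9943 bits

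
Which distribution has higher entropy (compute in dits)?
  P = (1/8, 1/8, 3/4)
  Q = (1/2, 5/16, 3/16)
Q

Computing entropies in dits:
H(P) = 0.3195
H(Q) = 0.4447

Distribution Q has higher entropy.

Intuition: The distribution closer to uniform (more spread out) has higher entropy.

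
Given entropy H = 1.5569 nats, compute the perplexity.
4.7441

Perplexity is e^H (or exp(H) for natural log).

H = 1.5569 nats
Perplexity = e^1.5569 = 4.7441

Interpretation: The model's uncertainty is equivalent to choosing uniformly among 4.7 options.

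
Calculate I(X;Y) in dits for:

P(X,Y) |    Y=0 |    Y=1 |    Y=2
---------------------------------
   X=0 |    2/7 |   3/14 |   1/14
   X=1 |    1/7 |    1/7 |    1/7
0.0145 dits

Mutual information: I(X;Y) = H(X) + H(Y) - H(X,Y)

Marginals:
P(X) = (4/7, 3/7), H(X) = 0.2966 dits
P(Y) = (3/7, 5/14, 3/14), H(Y) = 0.4608 dits

Joint entropy: H(X,Y) = 0.7429 dits

I(X;Y) = 0.2966 + 0.4608 - 0.7429 = 0.0145 dits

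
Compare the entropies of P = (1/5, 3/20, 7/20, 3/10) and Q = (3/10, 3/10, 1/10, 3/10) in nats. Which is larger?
P

Computing entropies in nats:
H(P) = 1.3351
H(Q) = 1.3138

Distribution P has higher entropy.

Intuition: The distribution closer to uniform (more spread out) has higher entropy.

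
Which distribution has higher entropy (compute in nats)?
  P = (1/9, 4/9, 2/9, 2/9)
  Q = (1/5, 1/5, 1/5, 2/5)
Q

Computing entropies in nats:
H(P) = 1.2730
H(Q) = 1.3322

Distribution Q has higher entropy.

Intuition: The distribution closer to uniform (more spread out) has higher entropy.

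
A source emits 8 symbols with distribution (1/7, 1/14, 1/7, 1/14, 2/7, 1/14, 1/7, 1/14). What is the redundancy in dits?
0.0580 dits

Redundancy measures how far a source is from maximum entropy:
R = H_max - H(X)

Maximum entropy for 8 symbols: H_max = log_10(8) = 0.9031 dits
Actual entropy: H(X) = 0.8451 dits
Redundancy: R = 0.9031 - 0.8451 = 0.0580 dits

This redundancy represents potential for compression: the source could be compressed by 0.0580 dits per symbol.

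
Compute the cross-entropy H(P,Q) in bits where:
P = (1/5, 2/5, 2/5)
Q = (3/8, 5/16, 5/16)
1.6255 bits

Cross-entropy: H(P,Q) = -Σ p(x) log q(x)

Alternatively: H(P,Q) = H(P) + D_KL(P||Q)
H(P) = 1.5219 bits
D_KL(P||Q) = 0.1035 bits

H(P,Q) = 1.5219 + 0.1035 = 1.6255 bits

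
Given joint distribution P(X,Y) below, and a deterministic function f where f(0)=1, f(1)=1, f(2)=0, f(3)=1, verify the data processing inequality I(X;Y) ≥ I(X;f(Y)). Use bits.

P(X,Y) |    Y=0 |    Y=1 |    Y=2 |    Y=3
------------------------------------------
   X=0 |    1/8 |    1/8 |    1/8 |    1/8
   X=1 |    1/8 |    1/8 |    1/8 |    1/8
I(X;Y) = 0.0000, I(X;f(Y)) = 0.0000, inequality holds: 0.0000 ≥ 0.0000

Data Processing Inequality: For any Markov chain X → Y → Z, we have I(X;Y) ≥ I(X;Z).

Here Z = f(Y) is a deterministic function of Y, forming X → Y → Z.

Original I(X;Y) = 0.0000 bits

After applying f:
P(X,Z) where Z=f(Y):
- P(X,Z=0) = P(X,Y=2)
- P(X,Z=1) = P(X,Y=0) + P(X,Y=1) + P(X,Y=3)

I(X;Z) = I(X;f(Y)) = 0.0000 bits

Verification: 0.0000 ≥ 0.0000 ✓

Information cannot be created by processing; the function f can only lose information about X.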